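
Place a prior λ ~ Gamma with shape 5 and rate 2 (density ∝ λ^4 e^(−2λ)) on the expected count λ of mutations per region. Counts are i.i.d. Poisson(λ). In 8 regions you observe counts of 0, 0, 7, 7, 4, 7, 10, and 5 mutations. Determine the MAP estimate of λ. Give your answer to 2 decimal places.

λ̂_MAP = 4.40

Σxᵢ = 0+0+7+7+4+7+10+5 = 40, with n = 8.
Posterior ∝ λ^4e^(−2λ) · λ^40e^(−8λ) = λ^44e^(−10λ), i.e. Gamma(shape=45, rate=10).
The mode of a Gamma(a, b) with a ≥ 1 (shape–rate) is (a−1)/b = 44/10 ≈ 4.40.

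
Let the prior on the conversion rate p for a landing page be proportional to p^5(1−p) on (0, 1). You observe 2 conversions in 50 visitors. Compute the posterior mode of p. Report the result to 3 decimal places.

The prior density ∝ p^5(1−p)^1 is the kernel of Beta(6, 2).
Data: 2 successes in 50 trials. The binomial likelihood contributes p^2(1−p)^48, so the posterior is Beta(6+2, 2+48) = Beta(8, 50).
For Beta(a, b) with a, b > 1 the mode is (a−1)/(a+b−2) = 7/56 ≈ 0.125.

p̂_MAP = 0.125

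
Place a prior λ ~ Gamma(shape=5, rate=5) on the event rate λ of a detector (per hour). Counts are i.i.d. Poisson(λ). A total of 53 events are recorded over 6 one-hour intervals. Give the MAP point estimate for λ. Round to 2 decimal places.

Σxᵢ = 53, n = 6.
Posterior ∝ λ^4e^(−5λ) · λ^53e^(−6λ) = λ^57e^(−11λ), i.e. Gamma(shape=58, rate=11).
The mode of a Gamma(a, b) with a ≥ 1 (shape–rate) is (a−1)/b = 57/11 ≈ 5.18.

λ̂_MAP = 5.18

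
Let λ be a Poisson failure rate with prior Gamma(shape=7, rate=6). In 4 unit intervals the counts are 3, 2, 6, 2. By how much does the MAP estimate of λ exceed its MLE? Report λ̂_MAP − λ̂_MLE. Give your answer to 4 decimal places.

MAP − MLE = -1.3500

Σxᵢ = 13. Posterior is Gamma(20, 10); MAP = (20−1)/10 = 19/10 ≈ 1.90000.
MLE = x̄ = 13/4 ≈ 3.25000.
Difference = 19/10 − 13/4 = -27/20 ≈ -1.3500.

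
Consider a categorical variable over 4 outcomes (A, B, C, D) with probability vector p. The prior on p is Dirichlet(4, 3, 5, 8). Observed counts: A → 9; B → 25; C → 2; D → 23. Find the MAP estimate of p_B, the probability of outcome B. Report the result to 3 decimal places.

The posterior is Dirichlet(αᵢ + nᵢ) = Dirichlet(13, 28, 7, 31).
For a Dirichlet(a₁,…,a_K) with all aᵢ > 1, the mode has j-th component (aⱼ − 1)/(Σaᵢ − K).
Here Σaᵢ = 79 and K = 4, so p_B = (28 − 1)/(79 − 4) = 27/75 ≈ 0.360.

MAP estimate of p_B = 0.360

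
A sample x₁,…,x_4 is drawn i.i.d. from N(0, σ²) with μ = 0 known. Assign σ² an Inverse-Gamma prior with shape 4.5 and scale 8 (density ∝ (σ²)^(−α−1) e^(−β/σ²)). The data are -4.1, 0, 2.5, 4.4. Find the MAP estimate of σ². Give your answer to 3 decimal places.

Sum of squared deviations about the known mean: SS = (-4.1−0)² + (0−0)² + (2.5−0)² + (4.4−0)² = 42.42.
The Normal likelihood contributes (σ²)^(−n/2) exp(−SS/(2σ²)), so the posterior is Inverse-Gamma(α + n/2, β + SS/2) = Inverse-Gamma(6.5, 29.21).
The mode of Inverse-Gamma(a, b) is b/(a+1) = 29.21/7.5 ≈ 3.895.

σ̂²_MAP = 3.895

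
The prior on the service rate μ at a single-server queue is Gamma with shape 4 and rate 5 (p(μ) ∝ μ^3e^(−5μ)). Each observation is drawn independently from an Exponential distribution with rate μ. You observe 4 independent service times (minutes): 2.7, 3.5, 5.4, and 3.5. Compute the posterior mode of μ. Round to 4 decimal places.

The Exponential(rate=μ) likelihood is ∝ μ^n e^(−μΣtᵢ). Here n = 4 and Σtᵢ = 2.7 + 3.5 + 5.4 + 3.5 = 15.1.
Posterior ∝ μ^3e^(−5μ) · μ^4e^(−15.1μ) = μ^7e^(−20.1μ), i.e. Gamma(8, 20.1).
Mode = (a−1)/b = 7/20.1 ≈ 0.3483.

μ̂_MAP = 0.3483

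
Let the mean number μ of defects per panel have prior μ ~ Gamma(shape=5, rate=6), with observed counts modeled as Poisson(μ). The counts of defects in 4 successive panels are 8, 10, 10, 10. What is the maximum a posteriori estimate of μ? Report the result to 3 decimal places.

Σxᵢ = 8+10+10+10 = 38, with n = 4.
Posterior ∝ μ^4e^(−6μ) · μ^38e^(−4μ) = μ^42e^(−10μ), i.e. Gamma(shape=43, rate=10).
The mode of a Gamma(a, b) with a ≥ 1 (shape–rate) is (a−1)/b = 42/10 ≈ 4.200.

μ̂_MAP = 4.200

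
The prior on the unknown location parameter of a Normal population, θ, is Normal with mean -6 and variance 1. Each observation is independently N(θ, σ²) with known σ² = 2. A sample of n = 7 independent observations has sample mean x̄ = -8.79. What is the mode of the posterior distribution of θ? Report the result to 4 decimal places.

θ̂_MAP = -8.1700

n = 7, x̄ = -8.79.
For a Normal prior and Normal likelihood with known variance, the posterior is Normal; its mode equals its mean, the precision-weighted average.
Prior precision 1/σ₀² = 1/1 = 1; data precision n/σ² = 7/2 = 3.5.
θ̂ = (1·(-6) + 3.5·(-8.79)) / (1 + 3.5) = (-36.765)/4.5 = -8.1700.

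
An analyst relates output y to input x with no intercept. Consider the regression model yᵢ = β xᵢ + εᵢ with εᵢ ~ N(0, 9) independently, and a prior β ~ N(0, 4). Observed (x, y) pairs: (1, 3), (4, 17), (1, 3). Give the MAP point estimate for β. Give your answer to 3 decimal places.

log p(β | y) = −Σ(yᵢ − βxᵢ)²/(2·9) − β²/(2·4) + const.
Setting the derivative to zero: Σxᵢ(yᵢ − βxᵢ)/9 − β/4 = 0, so β = Σxᵢyᵢ / (Σxᵢ² + σ²/τ²).
Σxᵢyᵢ = 1·3 + 4·17 + 1·3 = 74; Σxᵢ² = 18; σ²/τ² = 2.25.
β̂_MAP = 74 / (18 + 2.25) = 74/20.25 ≈ 3.654.

β̂_MAP = 3.654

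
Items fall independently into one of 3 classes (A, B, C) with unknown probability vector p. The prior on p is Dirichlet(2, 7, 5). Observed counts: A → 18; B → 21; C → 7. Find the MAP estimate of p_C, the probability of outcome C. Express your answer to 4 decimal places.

MAP estimate of p_C = 0.1930

The posterior is Dirichlet(αᵢ + nᵢ) = Dirichlet(20, 28, 12).
For a Dirichlet(a₁,…,a_K) with all aᵢ > 1, the mode has j-th component (aⱼ − 1)/(Σaᵢ − K).
Here Σaᵢ = 60 and K = 3, so p_C = (12 − 1)/(60 − 3) = 11/57 ≈ 0.1930.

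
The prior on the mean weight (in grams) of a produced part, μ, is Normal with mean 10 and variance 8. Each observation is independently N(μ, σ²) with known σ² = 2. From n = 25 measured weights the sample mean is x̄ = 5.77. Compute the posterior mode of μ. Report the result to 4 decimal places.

n = 25, x̄ = 5.77.
For a Normal prior and Normal likelihood with known variance, the posterior is Normal; its mode equals its mean, the precision-weighted average.
Prior precision 1/σ₀² = 1/8 = 0.125; data precision n/σ² = 25/2 = 12.5.
μ̂ = (0.125·10 + 12.5·5.77) / (0.125 + 12.5) = 73.375/12.625 = 587/101 ≈ 5.8119.

μ̂_MAP = 5.8119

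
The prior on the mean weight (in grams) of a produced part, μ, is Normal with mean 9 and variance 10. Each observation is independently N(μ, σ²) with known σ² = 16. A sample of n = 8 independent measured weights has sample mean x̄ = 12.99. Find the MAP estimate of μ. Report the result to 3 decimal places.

μ̂_MAP = 12.325

n = 8, x̄ = 12.99.
For a Normal prior and Normal likelihood with known variance, the posterior is Normal; its mode equals its mean, the precision-weighted average.
Prior precision 1/σ₀² = 1/10 = 0.1; data precision n/σ² = 8/16 = 0.5.
μ̂ = (0.1·9 + 0.5·12.99) / (0.1 + 0.5) = 7.395/0.6 = 12.325.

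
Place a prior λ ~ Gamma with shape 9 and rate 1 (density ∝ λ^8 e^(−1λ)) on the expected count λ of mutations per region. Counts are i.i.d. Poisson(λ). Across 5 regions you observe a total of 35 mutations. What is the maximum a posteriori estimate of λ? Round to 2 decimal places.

Σxᵢ = 35, n = 5.
Posterior ∝ λ^8e^(−1λ) · λ^35e^(−5λ) = λ^43e^(−6λ), i.e. Gamma(shape=44, rate=6).
The mode of a Gamma(a, b) with a ≥ 1 (shape–rate) is (a−1)/b = 43/6 ≈ 7.17.

λ̂_MAP = 7.17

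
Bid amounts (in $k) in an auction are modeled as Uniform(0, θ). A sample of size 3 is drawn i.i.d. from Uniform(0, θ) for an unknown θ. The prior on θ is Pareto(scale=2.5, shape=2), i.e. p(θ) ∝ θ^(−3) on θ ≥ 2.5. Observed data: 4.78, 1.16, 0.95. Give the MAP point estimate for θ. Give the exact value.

θ̂_MAP = 4.78

The Uniform(0, θ) likelihood is θ^(−n) for θ ≥ max(xᵢ), zero otherwise. Here max(xᵢ) = 4.78.
Posterior ∝ θ^(−3) · θ^(−3) = θ^(−6) on θ ≥ max(2.5, 4.78) = 4.78.
This density is strictly decreasing in θ, so the posterior mode lies at the lower boundary of the support.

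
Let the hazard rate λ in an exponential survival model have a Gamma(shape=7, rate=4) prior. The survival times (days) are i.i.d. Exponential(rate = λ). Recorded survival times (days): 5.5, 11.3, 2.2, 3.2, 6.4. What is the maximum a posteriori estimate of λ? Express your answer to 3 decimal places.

λ̂_MAP = 0.337

The Exponential(rate=λ) likelihood is ∝ λ^n e^(−λΣtᵢ). Here n = 5 and Σtᵢ = 5.5 + 11.3 + 2.2 + 3.2 + 6.4 = 28.6.
Posterior ∝ λ^6e^(−4λ) · λ^5e^(−28.6λ) = λ^11e^(−32.6λ), i.e. Gamma(12, 32.6).
Mode = (a−1)/b = 11/32.6 ≈ 0.337.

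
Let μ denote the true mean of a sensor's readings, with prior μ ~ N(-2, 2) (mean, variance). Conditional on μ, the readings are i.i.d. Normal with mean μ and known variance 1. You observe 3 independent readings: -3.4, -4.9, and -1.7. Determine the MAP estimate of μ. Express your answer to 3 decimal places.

μ̂_MAP = -3.143

n = 3; x̄ = ((-3.4) + (-4.9) + (-1.7))/3 = -10/3 = -10/3 ≈ -3.3333.
For a Normal prior and Normal likelihood with known variance, the posterior is Normal; its mode equals its mean, the precision-weighted average.
Prior precision 1/σ₀² = 1/2 = 0.5; data precision n/σ² = 3/1 = 3.
μ̂ = (0.5·(-2) + 3·(-10/3)) / (0.5 + 3) = (-11)/3.5 = -22/7 ≈ -3.143.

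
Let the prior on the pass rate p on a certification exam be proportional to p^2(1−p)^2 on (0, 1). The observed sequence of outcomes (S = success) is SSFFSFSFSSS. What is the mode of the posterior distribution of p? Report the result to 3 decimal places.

p̂_MAP = 0.600

The prior density ∝ p^2(1−p)^2 is the kernel of Beta(3, 3).
Data: 7 successes in 11 trials (from the sequence). The binomial likelihood contributes p^7(1−p)^4, so the posterior is Beta(3+7, 3+4) = Beta(10, 7).
For Beta(a, b) with a, b > 1 the mode is (a−1)/(a+b−2) = 9/15 ≈ 0.600.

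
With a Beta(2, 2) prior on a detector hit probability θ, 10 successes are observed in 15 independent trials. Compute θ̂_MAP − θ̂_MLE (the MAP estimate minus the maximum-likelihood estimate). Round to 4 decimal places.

MAP − MLE = -0.0196

Posterior is Beta(12, 7); MAP = (12−1)/(19−2) = 11/17 ≈ 0.64706.
MLE ignores the prior: θ̂_MLE = k/n = 10/15 ≈ 0.66667.
Difference = 11/17 − 10/15 = -1/51 ≈ -0.0196.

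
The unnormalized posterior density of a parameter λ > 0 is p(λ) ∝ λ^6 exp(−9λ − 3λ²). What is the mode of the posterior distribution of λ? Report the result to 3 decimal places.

ℓ'(λ) = 6/λ − 9 − 6λ. Setting this to zero and multiplying by λ: 6λ² + 9λ − 6 = 0.
λ = (−9 + √(9² + 4·6·6)) / (2·6) = (−9 + √225) / 12 = (−9 + 15)/12 = 1/2.
ℓ''(λ) = −6/λ² − 6 < 0, confirming a maximum.

λ̂_MAP = 0.500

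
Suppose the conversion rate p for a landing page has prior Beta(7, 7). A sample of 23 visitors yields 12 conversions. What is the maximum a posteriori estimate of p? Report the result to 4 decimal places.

Prior: Beta(7, 7).
Data: 12 successes in 23 trials. The binomial likelihood contributes p^12(1−p)^11, so the posterior is Beta(7+12, 7+11) = Beta(19, 18).
For Beta(a, b) with a, b > 1 the mode is (a−1)/(a+b−2) = 18/35 ≈ 0.5143.

p̂_MAP = 0.5143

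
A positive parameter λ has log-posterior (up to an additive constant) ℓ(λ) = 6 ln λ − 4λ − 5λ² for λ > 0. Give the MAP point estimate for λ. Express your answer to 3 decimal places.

λ̂_MAP = 0.600

ℓ'(λ) = 6/λ − 4 − 10λ. Setting this to zero and multiplying by λ: 10λ² + 4λ − 6 = 0.
λ = (−4 + √(4² + 4·10·6)) / (2·10) = (−4 + √256) / 20 = (−4 + 16)/20 = 3/5.
ℓ''(λ) = −6/λ² − 10 < 0, confirming a maximum.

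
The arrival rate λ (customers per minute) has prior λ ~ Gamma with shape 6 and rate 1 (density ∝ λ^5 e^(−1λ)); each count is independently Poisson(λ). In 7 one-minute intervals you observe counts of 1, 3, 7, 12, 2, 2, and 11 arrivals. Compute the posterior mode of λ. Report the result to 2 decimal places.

Σxᵢ = 1+3+7+12+2+2+11 = 38, with n = 7.
Posterior ∝ λ^5e^(−1λ) · λ^38e^(−7λ) = λ^43e^(−8λ), i.e. Gamma(shape=44, rate=8).
The mode of a Gamma(a, b) with a ≥ 1 (shape–rate) is (a−1)/b = 43/8 ≈ 5.38.

λ̂_MAP = 5.38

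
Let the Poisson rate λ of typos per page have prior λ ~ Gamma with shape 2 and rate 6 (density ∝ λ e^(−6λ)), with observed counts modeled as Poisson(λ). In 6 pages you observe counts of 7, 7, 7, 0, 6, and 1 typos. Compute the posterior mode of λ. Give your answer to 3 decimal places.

λ̂_MAP = 2.417

Σxᵢ = 7+7+7+0+6+1 = 28, with n = 6.
Posterior ∝ λe^(−6λ) · λ^28e^(−6λ) = λ^29e^(−12λ), i.e. Gamma(shape=30, rate=12).
The mode of a Gamma(a, b) with a ≥ 1 (shape–rate) is (a−1)/b = 29/12 ≈ 2.417.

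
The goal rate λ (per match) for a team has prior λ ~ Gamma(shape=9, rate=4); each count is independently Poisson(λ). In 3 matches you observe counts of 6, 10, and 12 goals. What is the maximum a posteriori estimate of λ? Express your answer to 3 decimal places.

Σxᵢ = 6+10+12 = 28, with n = 3.
Posterior ∝ λ^8e^(−4λ) · λ^28e^(−3λ) = λ^36e^(−7λ), i.e. Gamma(shape=37, rate=7).
The mode of a Gamma(a, b) with a ≥ 1 (shape–rate) is (a−1)/b = 36/7 ≈ 5.143.

λ̂_MAP = 5.143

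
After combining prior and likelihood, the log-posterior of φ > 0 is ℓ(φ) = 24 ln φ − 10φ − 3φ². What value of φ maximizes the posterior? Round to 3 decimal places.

ℓ'(φ) = 24/φ − 10 − 6φ. Setting this to zero and multiplying by φ: 6φ² + 10φ − 24 = 0.
φ = (−10 + √(10² + 4·6·24)) / (2·6) = (−10 + √676) / 12 = (−10 + 26)/12 = 4/3.
ℓ''(φ) = −24/φ² − 6 < 0, confirming a maximum.

φ̂_MAP = 1.333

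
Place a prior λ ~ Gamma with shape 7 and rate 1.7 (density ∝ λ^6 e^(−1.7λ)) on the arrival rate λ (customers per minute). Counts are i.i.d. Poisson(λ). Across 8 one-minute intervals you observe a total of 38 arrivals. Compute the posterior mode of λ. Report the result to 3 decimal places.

Σxᵢ = 38, n = 8.
Posterior ∝ λ^6e^(−1.7λ) · λ^38e^(−8λ) = λ^44e^(−9.7λ), i.e. Gamma(shape=45, rate=9.7).
The mode of a Gamma(a, b) with a ≥ 1 (shape–rate) is (a−1)/b = 44/9.7 ≈ 4.536.

λ̂_MAP = 4.536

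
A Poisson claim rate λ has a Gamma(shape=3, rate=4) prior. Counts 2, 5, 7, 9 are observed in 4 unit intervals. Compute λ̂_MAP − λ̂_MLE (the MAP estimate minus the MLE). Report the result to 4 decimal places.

Σxᵢ = 23. Posterior is Gamma(26, 8); MAP = (26−1)/8 = 25/8 ≈ 3.12500.
MLE = x̄ = 23/4 ≈ 5.75000.
Difference = 25/8 − 23/4 = -21/8 ≈ -2.6250.

MAP − MLE = -2.6250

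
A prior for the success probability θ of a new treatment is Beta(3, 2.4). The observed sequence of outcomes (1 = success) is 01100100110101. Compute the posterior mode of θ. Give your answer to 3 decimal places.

Prior: Beta(3, 2.4).
Data: 7 successes in 14 trials (from the sequence). The binomial likelihood contributes θ^7(1−θ)^7, so the posterior is Beta(3+7, 2.4+7) = Beta(10, 9.4).
For Beta(a, b) with a, b > 1 the mode is (a−1)/(a+b−2) = 9/17.4 ≈ 0.517.

θ̂_MAP = 0.517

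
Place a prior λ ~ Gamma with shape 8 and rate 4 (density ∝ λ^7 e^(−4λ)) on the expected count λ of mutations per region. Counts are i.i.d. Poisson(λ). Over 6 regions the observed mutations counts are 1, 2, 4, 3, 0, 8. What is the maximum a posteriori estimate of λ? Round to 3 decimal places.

Σxᵢ = 1+2+4+3+0+8 = 18, with n = 6.
Posterior ∝ λ^7e^(−4λ) · λ^18e^(−6λ) = λ^25e^(−10λ), i.e. Gamma(shape=26, rate=10).
The mode of a Gamma(a, b) with a ≥ 1 (shape–rate) is (a−1)/b = 25/10 ≈ 2.500.

λ̂_MAP = 2.500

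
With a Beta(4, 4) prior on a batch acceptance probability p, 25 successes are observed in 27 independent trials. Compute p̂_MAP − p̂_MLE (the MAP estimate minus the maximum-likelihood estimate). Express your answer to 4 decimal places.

Posterior is Beta(29, 6); MAP = (29−1)/(35−2) = 28/33 ≈ 0.84848.
MLE ignores the prior: p̂_MLE = k/n = 25/27 ≈ 0.92593.
Difference = 28/33 − 25/27 = -23/297 ≈ -0.0774.

MAP − MLE = -0.0774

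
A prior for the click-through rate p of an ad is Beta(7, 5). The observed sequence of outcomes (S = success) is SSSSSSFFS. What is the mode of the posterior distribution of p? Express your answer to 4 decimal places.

p̂_MAP = 0.6842

Prior: Beta(7, 5).
Data: 7 successes in 9 trials (from the sequence). The binomial likelihood contributes p^7(1−p)^2, so the posterior is Beta(7+7, 5+2) = Beta(14, 7).
For Beta(a, b) with a, b > 1 the mode is (a−1)/(a+b−2) = 13/19 ≈ 0.6842.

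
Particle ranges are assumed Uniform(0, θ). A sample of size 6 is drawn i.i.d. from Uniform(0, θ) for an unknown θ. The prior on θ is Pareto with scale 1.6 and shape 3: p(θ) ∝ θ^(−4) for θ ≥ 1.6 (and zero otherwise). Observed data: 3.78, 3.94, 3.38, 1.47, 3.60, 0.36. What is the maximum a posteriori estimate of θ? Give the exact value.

θ̂_MAP = 3.94

The Uniform(0, θ) likelihood is θ^(−n) for θ ≥ max(xᵢ), zero otherwise. Here max(xᵢ) = 3.94.
Posterior ∝ θ^(−4) · θ^(−6) = θ^(−10) on θ ≥ max(1.6, 3.94) = 3.94.
This density is strictly decreasing in θ, so the posterior mode lies at the lower boundary of the support.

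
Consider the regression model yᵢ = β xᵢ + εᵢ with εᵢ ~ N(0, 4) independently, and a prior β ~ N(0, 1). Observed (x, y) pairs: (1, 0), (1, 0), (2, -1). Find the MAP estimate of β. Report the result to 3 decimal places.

β̂_MAP = -0.200

log p(β | y) = −Σ(yᵢ − βxᵢ)²/(2·4) − β²/(2·1) + const.
Setting the derivative to zero: Σxᵢ(yᵢ − βxᵢ)/4 − β/1 = 0, so β = Σxᵢyᵢ / (Σxᵢ² + σ²/τ²).
Σxᵢyᵢ = 1·0 + 1·0 + 2·(-1) = -2; Σxᵢ² = 6; σ²/τ² = 4.
β̂_MAP = -2 / (6 + 4) = (-2)/10 ≈ -0.200.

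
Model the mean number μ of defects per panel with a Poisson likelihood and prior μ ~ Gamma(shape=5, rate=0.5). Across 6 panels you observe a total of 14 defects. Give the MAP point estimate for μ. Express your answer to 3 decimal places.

μ̂_MAP = 2.769

Σxᵢ = 14, n = 6.
Posterior ∝ μ^4e^(−0.5μ) · μ^14e^(−6μ) = μ^18e^(−6.5μ), i.e. Gamma(shape=19, rate=6.5).
The mode of a Gamma(a, b) with a ≥ 1 (shape–rate) is (a−1)/b = 18/6.5 ≈ 2.769.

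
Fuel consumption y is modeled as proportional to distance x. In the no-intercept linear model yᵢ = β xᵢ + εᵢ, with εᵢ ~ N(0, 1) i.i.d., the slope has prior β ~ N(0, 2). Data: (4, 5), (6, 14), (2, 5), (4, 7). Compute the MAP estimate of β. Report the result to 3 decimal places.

β̂_MAP = 1.959

log p(β | y) = −Σ(yᵢ − βxᵢ)²/(2·1) − β²/(2·2) + const.
Setting the derivative to zero: Σxᵢ(yᵢ − βxᵢ)/1 − β/2 = 0, so β = Σxᵢyᵢ / (Σxᵢ² + σ²/τ²).
Σxᵢyᵢ = 4·5 + 6·14 + 2·5 + 4·7 = 142; Σxᵢ² = 72; σ²/τ² = 0.5.
β̂_MAP = 142 / (72 + 0.5) = 142/72.5 ≈ 1.959.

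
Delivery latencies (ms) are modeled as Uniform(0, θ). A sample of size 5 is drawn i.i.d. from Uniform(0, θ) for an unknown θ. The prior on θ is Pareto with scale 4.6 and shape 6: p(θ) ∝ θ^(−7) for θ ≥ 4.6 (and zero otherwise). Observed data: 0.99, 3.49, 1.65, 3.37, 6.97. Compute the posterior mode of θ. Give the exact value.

The Uniform(0, θ) likelihood is θ^(−n) for θ ≥ max(xᵢ), zero otherwise. Here max(xᵢ) = 6.97.
Posterior ∝ θ^(−7) · θ^(−5) = θ^(−12) on θ ≥ max(4.6, 6.97) = 6.97.
This density is strictly decreasing in θ, so the posterior mode lies at the lower boundary of the support.

θ̂_MAP = 6.97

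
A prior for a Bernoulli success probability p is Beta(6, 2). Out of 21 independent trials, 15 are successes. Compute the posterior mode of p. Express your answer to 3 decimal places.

Prior: Beta(6, 2).
Data: 15 successes in 21 trials. The binomial likelihood contributes p^15(1−p)^6, so the posterior is Beta(6+15, 2+6) = Beta(21, 8).
For Beta(a, b) with a, b > 1 the mode is (a−1)/(a+b−2) = 20/27 ≈ 0.741.

p̂_MAP = 0.741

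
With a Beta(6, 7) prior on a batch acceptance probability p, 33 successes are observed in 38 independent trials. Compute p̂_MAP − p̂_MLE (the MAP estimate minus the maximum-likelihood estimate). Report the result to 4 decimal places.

MAP − MLE = -0.0929

Posterior is Beta(39, 12); MAP = (39−1)/(51−2) = 38/49 ≈ 0.77551.
MLE ignores the prior: p̂_MLE = k/n = 33/38 ≈ 0.86842.
Difference = 38/49 − 33/38 = -173/1862 ≈ -0.0929.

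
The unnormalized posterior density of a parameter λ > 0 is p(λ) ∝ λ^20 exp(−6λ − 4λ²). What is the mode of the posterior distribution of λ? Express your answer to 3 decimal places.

ℓ'(λ) = 20/λ − 6 − 8λ. Setting this to zero and multiplying by λ: 8λ² + 6λ − 20 = 0.
λ = (−6 + √(6² + 4·8·20)) / (2·8) = (−6 + √676) / 16 = (−6 + 26)/16 = 5/4.
ℓ''(λ) = −20/λ² − 8 < 0, confirming a maximum.

λ̂_MAP = 1.250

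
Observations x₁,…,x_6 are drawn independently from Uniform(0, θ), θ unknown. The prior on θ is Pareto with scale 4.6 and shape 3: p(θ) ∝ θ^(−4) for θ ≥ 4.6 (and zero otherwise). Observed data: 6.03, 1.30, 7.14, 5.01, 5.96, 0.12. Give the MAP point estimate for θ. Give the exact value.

θ̂_MAP = 7.14

The Uniform(0, θ) likelihood is θ^(−n) for θ ≥ max(xᵢ), zero otherwise. Here max(xᵢ) = 7.14.
Posterior ∝ θ^(−4) · θ^(−6) = θ^(−10) on θ ≥ max(4.6, 7.14) = 7.14.
This density is strictly decreasing in θ, so the posterior mode lies at the lower boundary of the support.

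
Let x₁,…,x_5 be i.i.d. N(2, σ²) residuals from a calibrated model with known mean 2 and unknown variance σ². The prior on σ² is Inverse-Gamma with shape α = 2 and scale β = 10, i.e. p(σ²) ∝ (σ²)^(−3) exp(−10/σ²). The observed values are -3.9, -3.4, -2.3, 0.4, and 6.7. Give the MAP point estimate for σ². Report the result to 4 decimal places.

Sum of squared deviations about the known mean: SS = (-3.9−2)² + (-3.4−2)² + (-2.3−2)² + (0.4−2)² + (6.7−2)² = 107.11.
The Normal likelihood contributes (σ²)^(−n/2) exp(−SS/(2σ²)), so the posterior is Inverse-Gamma(α + n/2, β + SS/2) = Inverse-Gamma(4.5, 63.555).
The mode of Inverse-Gamma(a, b) is b/(a+1) = 63.555/5.5 ≈ 11.5555.

σ̂²_MAP = 11.5555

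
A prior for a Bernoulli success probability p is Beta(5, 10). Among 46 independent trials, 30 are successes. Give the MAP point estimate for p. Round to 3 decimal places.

Prior: Beta(5, 10).
Data: 30 successes in 46 trials. The binomial likelihood contributes p^30(1−p)^16, so the posterior is Beta(5+30, 10+16) = Beta(35, 26).
For Beta(a, b) with a, b > 1 the mode is (a−1)/(a+b−2) = 34/59 ≈ 0.576.

p̂_MAP = 0.576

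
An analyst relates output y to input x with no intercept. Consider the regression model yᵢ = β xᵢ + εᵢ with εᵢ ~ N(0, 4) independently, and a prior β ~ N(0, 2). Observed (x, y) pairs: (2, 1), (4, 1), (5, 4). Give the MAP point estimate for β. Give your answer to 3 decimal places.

log p(β | y) = −Σ(yᵢ − βxᵢ)²/(2·4) − β²/(2·2) + const.
Setting the derivative to zero: Σxᵢ(yᵢ − βxᵢ)/4 − β/2 = 0, so β = Σxᵢyᵢ / (Σxᵢ² + σ²/τ²).
Σxᵢyᵢ = 2·1 + 4·1 + 5·4 = 26; Σxᵢ² = 45; σ²/τ² = 2.
β̂_MAP = 26 / (45 + 2) = 26/47 ≈ 0.553.

β̂_MAP = 0.553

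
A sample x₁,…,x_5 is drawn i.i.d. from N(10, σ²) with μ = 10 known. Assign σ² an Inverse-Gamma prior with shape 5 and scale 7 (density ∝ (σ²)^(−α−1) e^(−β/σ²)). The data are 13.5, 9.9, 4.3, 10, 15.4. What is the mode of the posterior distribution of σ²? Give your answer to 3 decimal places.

Sum of squared deviations about the known mean: SS = (13.5−10)² + (9.9−10)² + (4.3−10)² + (10−10)² + (15.4−10)² = 73.91.
The Normal likelihood contributes (σ²)^(−n/2) exp(−SS/(2σ²)), so the posterior is Inverse-Gamma(α + n/2, β + SS/2) = Inverse-Gamma(7.5, 43.955).
The mode of Inverse-Gamma(a, b) is b/(a+1) = 43.955/8.5 ≈ 5.171.

σ̂²_MAP = 5.171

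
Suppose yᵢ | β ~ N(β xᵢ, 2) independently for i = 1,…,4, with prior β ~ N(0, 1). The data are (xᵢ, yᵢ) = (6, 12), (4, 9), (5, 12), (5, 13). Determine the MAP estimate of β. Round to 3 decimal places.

log p(β | y) = −Σ(yᵢ − βxᵢ)²/(2·2) − β²/(2·1) + const.
Setting the derivative to zero: Σxᵢ(yᵢ − βxᵢ)/2 − β/1 = 0, so β = Σxᵢyᵢ / (Σxᵢ² + σ²/τ²).
Σxᵢyᵢ = 6·12 + 4·9 + 5·12 + 5·13 = 233; Σxᵢ² = 102; σ²/τ² = 2.
β̂_MAP = 233 / (102 + 2) = 233/104 ≈ 2.240.

β̂_MAP = 2.240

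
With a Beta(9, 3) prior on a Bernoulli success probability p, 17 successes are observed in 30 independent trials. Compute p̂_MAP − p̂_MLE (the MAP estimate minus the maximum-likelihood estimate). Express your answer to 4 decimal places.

Posterior is Beta(26, 16); MAP = (26−1)/(42−2) = 25/40 ≈ 0.62500.
MLE ignores the prior: p̂_MLE = k/n = 17/30 ≈ 0.56667.
Difference = 25/40 − 17/30 = 7/120 ≈ 0.0583.

MAP − MLE = 0.0583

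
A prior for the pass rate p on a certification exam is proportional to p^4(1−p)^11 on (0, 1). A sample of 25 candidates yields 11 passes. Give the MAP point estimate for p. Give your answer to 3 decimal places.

The prior density ∝ p^4(1−p)^11 is the kernel of Beta(5, 12).
Data: 11 successes in 25 trials. The binomial likelihood contributes p^11(1−p)^14, so the posterior is Beta(5+11, 12+14) = Beta(16, 26).
For Beta(a, b) with a, b > 1 the mode is (a−1)/(a+b−2) = 15/40 ≈ 0.375.

p̂_MAP = 0.375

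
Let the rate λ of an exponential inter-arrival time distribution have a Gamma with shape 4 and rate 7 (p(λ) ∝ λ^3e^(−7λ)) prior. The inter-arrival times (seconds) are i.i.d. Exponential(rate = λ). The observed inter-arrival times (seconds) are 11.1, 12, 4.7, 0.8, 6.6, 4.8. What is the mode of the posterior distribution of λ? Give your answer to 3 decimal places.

λ̂_MAP = 0.191

The Exponential(rate=λ) likelihood is ∝ λ^n e^(−λΣtᵢ). Here n = 6 and Σtᵢ = 11.1 + 12 + 4.7 + 0.8 + 6.6 + 4.8 = 40.
Posterior ∝ λ^3e^(−7λ) · λ^6e^(−40λ) = λ^9e^(−47λ), i.e. Gamma(10, 47).
Mode = (a−1)/b = 9/47 ≈ 0.191.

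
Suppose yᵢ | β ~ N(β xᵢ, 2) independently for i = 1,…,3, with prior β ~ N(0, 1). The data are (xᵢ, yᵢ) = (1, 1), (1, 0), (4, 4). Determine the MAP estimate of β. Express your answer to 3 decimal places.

log p(β | y) = −Σ(yᵢ − βxᵢ)²/(2·2) − β²/(2·1) + const.
Setting the derivative to zero: Σxᵢ(yᵢ − βxᵢ)/2 − β/1 = 0, so β = Σxᵢyᵢ / (Σxᵢ² + σ²/τ²).
Σxᵢyᵢ = 1·1 + 1·0 + 4·4 = 17; Σxᵢ² = 18; σ²/τ² = 2.
β̂_MAP = 17 / (18 + 2) = 17/20 ≈ 0.850.

β̂_MAP = 0.850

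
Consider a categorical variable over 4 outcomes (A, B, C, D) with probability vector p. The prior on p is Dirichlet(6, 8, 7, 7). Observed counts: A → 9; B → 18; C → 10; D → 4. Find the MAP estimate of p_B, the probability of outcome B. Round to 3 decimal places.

The posterior is Dirichlet(αᵢ + nᵢ) = Dirichlet(15, 26, 17, 11).
For a Dirichlet(a₁,…,a_K) with all aᵢ > 1, the mode has j-th component (aⱼ − 1)/(Σaᵢ − K).
Here Σaᵢ = 69 and K = 4, so p_B = (26 − 1)/(69 − 4) = 25/65 ≈ 0.385.

MAP estimate of p_B = 0.385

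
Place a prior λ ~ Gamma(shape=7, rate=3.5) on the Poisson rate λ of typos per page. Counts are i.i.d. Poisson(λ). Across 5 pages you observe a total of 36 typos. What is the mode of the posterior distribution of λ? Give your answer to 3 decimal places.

λ̂_MAP = 4.941

Σxᵢ = 36, n = 5.
Posterior ∝ λ^6e^(−3.5λ) · λ^36e^(−5λ) = λ^42e^(−8.5λ), i.e. Gamma(shape=43, rate=8.5).
The mode of a Gamma(a, b) with a ≥ 1 (shape–rate) is (a−1)/b = 42/8.5 ≈ 4.941.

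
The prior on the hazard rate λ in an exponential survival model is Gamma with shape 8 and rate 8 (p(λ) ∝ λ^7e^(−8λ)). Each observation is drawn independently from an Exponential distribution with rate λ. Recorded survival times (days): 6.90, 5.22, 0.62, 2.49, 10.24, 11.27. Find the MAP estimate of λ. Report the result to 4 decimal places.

The Exponential(rate=λ) likelihood is ∝ λ^n e^(−λΣtᵢ). Here n = 6 and Σtᵢ = 6.90 + 5.22 + 0.62 + 2.49 + 10.24 + 11.27 = 36.74.
Posterior ∝ λ^7e^(−8λ) · λ^6e^(−36.74λ) = λ^13e^(−44.74λ), i.e. Gamma(14, 44.74).
Mode = (a−1)/b = 13/44.74 ≈ 0.2906.

λ̂_MAP = 0.2906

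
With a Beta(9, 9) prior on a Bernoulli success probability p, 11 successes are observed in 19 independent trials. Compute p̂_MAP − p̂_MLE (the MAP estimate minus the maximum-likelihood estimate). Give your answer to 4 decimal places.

MAP − MLE = -0.0361

Posterior is Beta(20, 17); MAP = (20−1)/(37−2) = 19/35 ≈ 0.54286.
MLE ignores the prior: p̂_MLE = k/n = 11/19 ≈ 0.57895.
Difference = 19/35 − 11/19 = -24/665 ≈ -0.0361.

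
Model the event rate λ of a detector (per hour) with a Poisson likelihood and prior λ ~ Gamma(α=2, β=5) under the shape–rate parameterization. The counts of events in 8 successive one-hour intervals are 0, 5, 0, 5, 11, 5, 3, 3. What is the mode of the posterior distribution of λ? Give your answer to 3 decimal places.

Σxᵢ = 0+5+0+5+11+5+3+3 = 32, with n = 8.
Posterior ∝ λe^(−5λ) · λ^32e^(−8λ) = λ^33e^(−13λ), i.e. Gamma(shape=34, rate=13).
The mode of a Gamma(a, b) with a ≥ 1 (shape–rate) is (a−1)/b = 33/13 ≈ 2.538.

λ̂_MAP = 2.538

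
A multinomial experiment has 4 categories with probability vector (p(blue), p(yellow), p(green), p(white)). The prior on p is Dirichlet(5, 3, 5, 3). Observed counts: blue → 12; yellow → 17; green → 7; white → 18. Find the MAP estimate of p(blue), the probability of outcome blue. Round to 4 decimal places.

The posterior is Dirichlet(αᵢ + nᵢ) = Dirichlet(17, 20, 12, 21).
For a Dirichlet(a₁,…,a_K) with all aᵢ > 1, the mode has j-th component (aⱼ − 1)/(Σaᵢ − K).
Here Σaᵢ = 70 and K = 4, so p(blue) = (17 − 1)/(70 − 4) = 16/66 ≈ 0.2424.

MAP estimate of p(blue) = 0.2424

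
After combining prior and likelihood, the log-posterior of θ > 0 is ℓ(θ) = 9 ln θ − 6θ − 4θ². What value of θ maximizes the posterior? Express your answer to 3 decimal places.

ℓ'(θ) = 9/θ − 6 − 8θ. Setting this to zero and multiplying by θ: 8θ² + 6θ − 9 = 0.
θ = (−6 + √(6² + 4·8·9)) / (2·8) = (−6 + √324) / 16 = (−6 + 18)/16 = 3/4.
ℓ''(θ) = −9/θ² − 8 < 0, confirming a maximum.

θ̂_MAP = 0.750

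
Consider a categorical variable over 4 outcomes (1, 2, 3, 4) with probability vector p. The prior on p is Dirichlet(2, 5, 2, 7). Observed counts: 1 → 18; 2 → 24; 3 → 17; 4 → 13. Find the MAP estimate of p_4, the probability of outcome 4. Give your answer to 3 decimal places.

The posterior is Dirichlet(αᵢ + nᵢ) = Dirichlet(20, 29, 19, 20).
For a Dirichlet(a₁,…,a_K) with all aᵢ > 1, the mode has j-th component (aⱼ − 1)/(Σaᵢ − K).
Here Σaᵢ = 88 and K = 4, so p_4 = (20 − 1)/(88 − 4) = 19/84 ≈ 0.226.

MAP estimate: 0.226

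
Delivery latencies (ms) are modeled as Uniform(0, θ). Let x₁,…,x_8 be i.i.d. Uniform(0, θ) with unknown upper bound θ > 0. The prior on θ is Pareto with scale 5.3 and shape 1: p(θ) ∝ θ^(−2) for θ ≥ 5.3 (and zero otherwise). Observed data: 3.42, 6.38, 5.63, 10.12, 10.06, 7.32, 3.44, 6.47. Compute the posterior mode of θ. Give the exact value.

θ̂_MAP = 10.12

The Uniform(0, θ) likelihood is θ^(−n) for θ ≥ max(xᵢ), zero otherwise. Here max(xᵢ) = 10.12.
Posterior ∝ θ^(−2) · θ^(−8) = θ^(−10) on θ ≥ max(5.3, 10.12) = 10.12.
This density is strictly decreasing in θ, so the posterior mode lies at the lower boundary of the support.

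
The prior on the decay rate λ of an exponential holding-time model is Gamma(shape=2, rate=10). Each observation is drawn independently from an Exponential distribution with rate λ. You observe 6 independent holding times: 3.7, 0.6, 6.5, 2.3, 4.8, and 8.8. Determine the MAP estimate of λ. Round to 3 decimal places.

The Exponential(rate=λ) likelihood is ∝ λ^n e^(−λΣtᵢ). Here n = 6 and Σtᵢ = 3.7 + 0.6 + 6.5 + 2.3 + 4.8 + 8.8 = 26.7.
Posterior ∝ λe^(−10λ) · λ^6e^(−26.7λ) = λ^7e^(−36.7λ), i.e. Gamma(8, 36.7).
Mode = (a−1)/b = 7/36.7 ≈ 0.191.

λ̂_MAP = 0.191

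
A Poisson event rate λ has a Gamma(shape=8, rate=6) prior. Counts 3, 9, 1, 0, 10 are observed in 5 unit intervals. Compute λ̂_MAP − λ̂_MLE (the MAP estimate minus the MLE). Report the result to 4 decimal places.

MAP − MLE = -1.8727

Σxᵢ = 23. Posterior is Gamma(31, 11); MAP = (31−1)/11 = 30/11 ≈ 2.72727.
MLE = x̄ = 23/5 ≈ 4.60000.
Difference = 30/11 − 23/5 = -103/55 ≈ -1.8727.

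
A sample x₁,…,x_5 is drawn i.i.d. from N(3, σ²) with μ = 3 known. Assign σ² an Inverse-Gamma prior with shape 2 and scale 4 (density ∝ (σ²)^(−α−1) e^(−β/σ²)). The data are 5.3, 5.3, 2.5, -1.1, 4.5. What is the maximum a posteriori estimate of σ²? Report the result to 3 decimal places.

Sum of squared deviations about the known mean: SS = (5.3−3)² + (5.3−3)² + (2.5−3)² + (-1.1−3)² + (4.5−3)² = 29.89.
The Normal likelihood contributes (σ²)^(−n/2) exp(−SS/(2σ²)), so the posterior is Inverse-Gamma(α + n/2, β + SS/2) = Inverse-Gamma(4.5, 18.945).
The mode of Inverse-Gamma(a, b) is b/(a+1) = 18.945/5.5 ≈ 3.445.

σ̂²_MAP = 3.445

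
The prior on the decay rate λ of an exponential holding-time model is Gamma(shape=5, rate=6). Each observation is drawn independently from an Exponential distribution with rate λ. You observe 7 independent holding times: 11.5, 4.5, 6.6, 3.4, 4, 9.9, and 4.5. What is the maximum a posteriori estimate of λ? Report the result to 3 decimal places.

λ̂_MAP = 0.218

The Exponential(rate=λ) likelihood is ∝ λ^n e^(−λΣtᵢ). Here n = 7 and Σtᵢ = 11.5 + 4.5 + 6.6 + 3.4 + 4 + 9.9 + 4.5 = 44.4.
Posterior ∝ λ^4e^(−6λ) · λ^7e^(−44.4λ) = λ^11e^(−50.4λ), i.e. Gamma(12, 50.4).
Mode = (a−1)/b = 11/50.4 ≈ 0.218.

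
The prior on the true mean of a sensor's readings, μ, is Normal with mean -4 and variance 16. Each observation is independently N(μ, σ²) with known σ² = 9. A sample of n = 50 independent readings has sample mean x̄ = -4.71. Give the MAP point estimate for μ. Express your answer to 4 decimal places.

n = 50, x̄ = -4.71.
For a Normal prior and Normal likelihood with known variance, the posterior is Normal; its mode equals its mean, the precision-weighted average.
Prior precision 1/σ₀² = 1/16 = 0.0625; data precision n/σ² = 50/9.
μ̂ = (0.0625·(-4) + (50/9)·(-4.71)) / (0.0625 + 50/9) = (-317/12)/(809/144) = -3804/809 ≈ -4.7021.

μ̂_MAP = -4.7021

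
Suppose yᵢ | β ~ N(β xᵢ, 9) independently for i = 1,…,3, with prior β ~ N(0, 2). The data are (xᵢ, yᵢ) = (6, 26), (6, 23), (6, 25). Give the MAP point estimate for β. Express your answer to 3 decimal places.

β̂_MAP = 3.947

log p(β | y) = −Σ(yᵢ − βxᵢ)²/(2·9) − β²/(2·2) + const.
Setting the derivative to zero: Σxᵢ(yᵢ − βxᵢ)/9 − β/2 = 0, so β = Σxᵢyᵢ / (Σxᵢ² + σ²/τ²).
Σxᵢyᵢ = 6·26 + 6·23 + 6·25 = 444; Σxᵢ² = 108; σ²/τ² = 4.5.
β̂_MAP = 444 / (108 + 4.5) = 444/112.5 ≈ 3.947.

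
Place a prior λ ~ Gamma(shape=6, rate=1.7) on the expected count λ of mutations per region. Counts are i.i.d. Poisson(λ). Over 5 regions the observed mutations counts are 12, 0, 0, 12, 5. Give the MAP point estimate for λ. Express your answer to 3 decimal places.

λ̂_MAP = 5.075

Σxᵢ = 12+0+0+12+5 = 29, with n = 5.
Posterior ∝ λ^5e^(−1.7λ) · λ^29e^(−5λ) = λ^34e^(−6.7λ), i.e. Gamma(shape=35, rate=6.7).
The mode of a Gamma(a, b) with a ≥ 1 (shape–rate) is (a−1)/b = 34/6.7 ≈ 5.075.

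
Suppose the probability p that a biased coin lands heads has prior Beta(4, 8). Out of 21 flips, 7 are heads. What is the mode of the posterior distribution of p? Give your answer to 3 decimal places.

p̂_MAP = 0.323

Prior: Beta(4, 8).
Data: 7 successes in 21 trials. The binomial likelihood contributes p^7(1−p)^14, so the posterior is Beta(4+7, 8+14) = Beta(11, 22).
For Beta(a, b) with a, b > 1 the mode is (a−1)/(a+b−2) = 10/31 ≈ 0.323.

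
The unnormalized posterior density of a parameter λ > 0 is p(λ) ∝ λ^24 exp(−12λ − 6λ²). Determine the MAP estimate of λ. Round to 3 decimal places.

ℓ'(λ) = 24/λ − 12 − 12λ. Setting this to zero and multiplying by λ: 12λ² + 12λ − 24 = 0.
λ = (−12 + √(12² + 4·12·24)) / (2·12) = (−12 + √1296) / 24 = (−12 + 36)/24 = 1.
ℓ''(λ) = −24/λ² − 12 < 0, confirming a maximum.

λ̂_MAP = 1.000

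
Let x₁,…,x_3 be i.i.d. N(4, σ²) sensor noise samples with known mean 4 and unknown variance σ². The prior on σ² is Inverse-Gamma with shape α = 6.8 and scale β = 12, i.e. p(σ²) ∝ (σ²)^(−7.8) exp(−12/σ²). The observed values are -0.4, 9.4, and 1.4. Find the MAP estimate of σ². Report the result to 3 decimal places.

σ̂²_MAP = 4.262

Sum of squared deviations about the known mean: SS = (-0.4−4)² + (9.4−4)² + (1.4−4)² = 55.28.
The Normal likelihood contributes (σ²)^(−n/2) exp(−SS/(2σ²)), so the posterior is Inverse-Gamma(α + n/2, β + SS/2) = Inverse-Gamma(8.3, 39.64).
The mode of Inverse-Gamma(a, b) is b/(a+1) = 39.64/9.3 ≈ 4.262.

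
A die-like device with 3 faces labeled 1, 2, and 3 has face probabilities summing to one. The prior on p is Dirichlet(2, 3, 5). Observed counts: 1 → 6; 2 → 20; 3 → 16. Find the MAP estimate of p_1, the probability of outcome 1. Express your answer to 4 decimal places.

The posterior is Dirichlet(αᵢ + nᵢ) = Dirichlet(8, 23, 21).
For a Dirichlet(a₁,…,a_K) with all aᵢ > 1, the mode has j-th component (aⱼ − 1)/(Σaᵢ − K).
Here Σaᵢ = 52 and K = 3, so p_1 = (8 − 1)/(52 − 3) = 7/49 ≈ 0.1429.

MAP estimate: 0.1429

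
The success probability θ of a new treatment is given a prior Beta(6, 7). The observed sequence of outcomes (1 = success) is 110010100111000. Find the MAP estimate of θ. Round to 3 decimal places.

Prior: Beta(6, 7).
Data: 7 successes in 15 trials (from the sequence). The binomial likelihood contributes θ^7(1−θ)^8, so the posterior is Beta(6+7, 7+8) = Beta(13, 15).
For Beta(a, b) with a, b > 1 the mode is (a−1)/(a+b−2) = 12/26 ≈ 0.462.

θ̂_MAP = 0.462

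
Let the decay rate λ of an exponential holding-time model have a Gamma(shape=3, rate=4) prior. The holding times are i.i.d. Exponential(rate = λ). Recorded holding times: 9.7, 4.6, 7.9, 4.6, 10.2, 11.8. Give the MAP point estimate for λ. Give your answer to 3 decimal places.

The Exponential(rate=λ) likelihood is ∝ λ^n e^(−λΣtᵢ). Here n = 6 and Σtᵢ = 9.7 + 4.6 + 7.9 + 4.6 + 10.2 + 11.8 = 48.8.
Posterior ∝ λ^2e^(−4λ) · λ^6e^(−48.8λ) = λ^8e^(−52.8λ), i.e. Gamma(9, 52.8).
Mode = (a−1)/b = 8/52.8 ≈ 0.152.

λ̂_MAP = 0.152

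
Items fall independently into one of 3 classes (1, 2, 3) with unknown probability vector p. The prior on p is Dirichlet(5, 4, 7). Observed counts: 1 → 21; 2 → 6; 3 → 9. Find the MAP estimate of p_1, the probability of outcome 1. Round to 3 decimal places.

The posterior is Dirichlet(αᵢ + nᵢ) = Dirichlet(26, 10, 16).
For a Dirichlet(a₁,…,a_K) with all aᵢ > 1, the mode has j-th component (aⱼ − 1)/(Σaᵢ − K).
Here Σaᵢ = 52 and K = 3, so p_1 = (26 − 1)/(52 − 3) = 25/49 ≈ 0.510.

MAP estimate: 0.510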